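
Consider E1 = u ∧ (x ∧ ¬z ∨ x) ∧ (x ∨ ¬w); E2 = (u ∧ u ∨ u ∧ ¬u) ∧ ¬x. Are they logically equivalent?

No

E1: u ∧ (x ∧ ¬z ∨ x) ∧ (x ∨ ¬w)
    = u ∧ x ∧ (x ∨ ¬w)
    = u ∧ x
E2: (u ∧ u ∨ u ∧ ¬u) ∧ ¬x
    = u ∧ ¬x
These differ: at u=1, w=1, x=1, z=1, E1 = 1 but E2 = 0.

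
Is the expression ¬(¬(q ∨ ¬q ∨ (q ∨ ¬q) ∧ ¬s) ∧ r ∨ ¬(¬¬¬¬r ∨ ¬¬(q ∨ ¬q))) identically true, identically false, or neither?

¬(¬(q ∨ ¬q ∨ (q ∨ ¬q) ∧ ¬s) ∧ r ∨ ¬(¬¬¬¬r ∨ ¬¬(q ∨ ¬q)))
= ¬(¬(q ∨ ¬q) ∧ r ∨ ¬(¬¬¬¬r ∨ ¬¬(q ∨ ¬q)))   (absorption)
= ¬(¬(q ∨ ¬q) ∧ r ∨ ¬(¬¬r ∨ ¬¬(q ∨ ¬q)))   (double negation)
= ¬(¬(q ∨ ¬q) ∧ r ∨ ¬r ∧ ¬(q ∨ ¬q))   (De Morgan)
= ¬¬(q ∨ ¬q)   (distribution)
= q ∨ ¬q   (double negation)
= True   (complement)

identically true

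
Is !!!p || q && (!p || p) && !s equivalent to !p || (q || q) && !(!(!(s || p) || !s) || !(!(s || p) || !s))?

E1: !!!p || q && (!p || p) && !s
    = !!!p || q && !s   [complement / identity]
    = !p || q && !s   [double negation]
E2: !p || (q || q) && !(!(!(s || p) || !s) || !(!(s || p) || !s))
    = !p || (q || q) && !!(!(s || p) || !s)   [idempotence]
    = !p || q && !!(!(s || p) || !s)   [idempotence]
    = !p || q && !((s || p) && s)   [De Morgan]
    = !p || q && !s   [absorption]
Both reduce to !p || q && !s, so they are equivalent.

Yes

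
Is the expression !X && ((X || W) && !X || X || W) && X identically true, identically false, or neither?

identically false

!X && ((X || W) && !X || X || W) && X
= !X && (X || W) && X   (absorption)
= !X && X   (absorption)
= false   (complement)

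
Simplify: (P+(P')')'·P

(P+(P')')'·P
= (P+P)'·P   — double negation
= P'·P   — idempotence
= 0   — complement

0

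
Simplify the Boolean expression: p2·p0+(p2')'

p2·p0+(p2')'
= p2·p0+p2   [double negation]
= p2   [absorption]

p2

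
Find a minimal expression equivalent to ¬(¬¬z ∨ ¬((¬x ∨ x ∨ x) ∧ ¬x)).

¬z ∧ ¬x

¬(¬¬z ∨ ¬((¬x ∨ x ∨ x) ∧ ¬x))
= ¬(¬¬z ∨ ¬((¬x ∨ x) ∧ ¬x))   — idempotence
= ¬(¬¬z ∨ ¬¬x)   — complement / identity
= ¬z ∧ ¬x   — De Morgan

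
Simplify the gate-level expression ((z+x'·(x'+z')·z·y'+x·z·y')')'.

((z+x'·(x'+z')·z·y'+x·z·y')')'
= ((z+x'·z·y'+x·z·y')')'   [absorption]
= ((z+z·y')')'   [distribution]
= (z')'   [absorption]
= z   [double negation]

z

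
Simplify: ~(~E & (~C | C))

E

~(~E & (~C | C))
= ~~E
= E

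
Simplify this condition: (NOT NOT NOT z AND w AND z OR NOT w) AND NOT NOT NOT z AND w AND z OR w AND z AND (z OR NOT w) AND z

w AND z

(NOT NOT NOT z AND w AND z OR NOT w) AND NOT NOT NOT z AND w AND z OR w AND z AND (z OR NOT w) AND z
= NOT NOT NOT z AND w AND z OR w AND z AND (z OR NOT w) AND z   (absorption)
= NOT z AND w AND z OR w AND z AND (z OR NOT w) AND z   (double negation)
= NOT z AND w AND z OR w AND z AND z   (absorption)
= w AND z   (distribution)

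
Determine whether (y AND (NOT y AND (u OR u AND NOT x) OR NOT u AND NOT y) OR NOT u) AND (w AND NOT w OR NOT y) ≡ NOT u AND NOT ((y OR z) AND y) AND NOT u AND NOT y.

Yes

E1: (y AND (NOT y AND (u OR u AND NOT x) OR NOT u AND NOT y) OR NOT u) AND (w AND NOT w OR NOT y)
    = (y AND (NOT y AND u OR NOT u AND NOT y) OR NOT u) AND (w AND NOT w OR NOT y)
    = (y AND (NOT y AND u OR NOT u AND NOT y) OR NOT u) AND NOT y
    = (y AND NOT y OR NOT u) AND NOT y
    = NOT u AND NOT y
E2: NOT u AND NOT ((y OR z) AND y) AND NOT u AND NOT y
    = NOT u AND NOT y AND NOT u AND NOT y
    = NOT u AND NOT y
Both reduce to NOT u AND NOT y, so they are equivalent.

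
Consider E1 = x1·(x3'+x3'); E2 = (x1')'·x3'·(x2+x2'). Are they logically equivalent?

Yes

E1: x1·(x3'+x3')
    = x1·x3'   (idempotence)
E2: (x1')'·x3'·(x2+x2')
    = (x1')'·x3'   (complement / identity)
    = x1·x3'   (double negation)
Both reduce to x1·x3', so they are equivalent.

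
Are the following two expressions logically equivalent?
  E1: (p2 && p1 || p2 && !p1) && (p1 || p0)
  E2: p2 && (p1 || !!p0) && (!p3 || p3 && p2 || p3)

Yes

E1: (p2 && p1 || p2 && !p1) && (p1 || p0)
    = p2 && (p1 || p0)   — distribution
E2: p2 && (p1 || !!p0) && (!p3 || p3 && p2 || p3)
    = p2 && (p1 || p0) && (!p3 || p3 && p2 || p3)   — double negation
    = p2 && (p1 || p0) && (!p3 || p3)   — absorption
    = p2 && (p1 || p0)   — complement / identity
Both reduce to p2 && (p1 || p0), so they are equivalent.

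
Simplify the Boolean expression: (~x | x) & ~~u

(~x | x) & ~~u
= ~~u   — complement / identity
= u   — double negation

u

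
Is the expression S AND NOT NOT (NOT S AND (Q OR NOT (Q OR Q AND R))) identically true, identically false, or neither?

S AND NOT NOT (NOT S AND (Q OR NOT (Q OR Q AND R)))
= S AND NOT NOT (NOT S AND (Q OR NOT Q))   (absorption)
= S AND NOT S AND (Q OR NOT Q)   (double negation)
= S AND NOT S   (complement / identity)
= FALSE   (complement)

identically false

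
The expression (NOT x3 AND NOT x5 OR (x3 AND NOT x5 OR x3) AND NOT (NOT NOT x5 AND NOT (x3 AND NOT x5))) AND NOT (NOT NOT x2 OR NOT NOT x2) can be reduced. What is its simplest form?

(NOT x3 AND NOT x5 OR (x3 AND NOT x5 OR x3) AND NOT (NOT NOT x5 AND NOT (x3 AND NOT x5))) AND NOT (NOT NOT x2 OR NOT NOT x2)
= (NOT x3 AND NOT x5 OR (x3 AND NOT x5 OR x3) AND (NOT x5 OR x3 AND NOT x5)) AND NOT (NOT NOT x2 OR NOT NOT x2)
= (NOT x3 AND NOT x5 OR x3 AND NOT x5 OR x3 AND NOT x5) AND NOT (NOT NOT x2 OR NOT NOT x2)
= (NOT x3 AND NOT x5 OR x3 AND NOT x5 OR x3 AND NOT x5) AND NOT NOT NOT x2
= (NOT x3 AND NOT x5 OR x3 AND NOT x5) AND NOT NOT NOT x2
= NOT x5 AND NOT NOT NOT x2
= NOT x5 AND NOT x2

NOT x5 AND NOT x2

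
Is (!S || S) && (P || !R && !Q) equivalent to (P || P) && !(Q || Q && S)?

E1: (!S || S) && (P || !R && !Q)
    = P || !R && !Q   (complement / identity)
E2: (P || P) && !(Q || Q && S)
    = (P || P) && !Q   (absorption)
    = P && !Q   (idempotence)
These differ: at P=0, Q=0, R=0, S=0, E1 = 1 but E2 = 0.

No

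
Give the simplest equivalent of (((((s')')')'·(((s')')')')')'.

(((((s')')')'·(((s')')')')')'
= (((((s')')')')')'
= (((s')')')'
= (s')'
= s

s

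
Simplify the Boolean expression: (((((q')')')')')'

q

(((((q')')')')')'
= (((q')')')'
= (q')'
= q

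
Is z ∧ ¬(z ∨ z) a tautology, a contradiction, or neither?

z ∧ ¬(z ∨ z)
= z ∧ ¬z   [idempotence]
= False   [complement]

contradiction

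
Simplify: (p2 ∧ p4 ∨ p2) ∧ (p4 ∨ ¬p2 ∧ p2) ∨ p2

(p2 ∧ p4 ∨ p2) ∧ (p4 ∨ ¬p2 ∧ p2) ∨ p2
= (p2 ∧ p4 ∨ p2) ∧ p4 ∨ p2   (complement / identity)
= p2 ∧ p4 ∨ p2   (absorption)
= p2   (absorption)

p2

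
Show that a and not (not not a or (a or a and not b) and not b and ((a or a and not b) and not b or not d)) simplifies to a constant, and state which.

a and not (not not a or (a or a and not b) and not b and ((a or a and not b) and not b or not d))
= a and not (not not a or (a or a and not b) and not b)
= a and not (not not a or a and not b)
= a and not (a or a and not b)
= a and not a
= False

False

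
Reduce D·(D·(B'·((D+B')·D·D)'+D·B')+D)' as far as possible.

0

D·(D·(B'·((D+B')·D·D)'+D·B')+D)'
= D·(D·(B'·(D·D)'+D·B')+D)'   [absorption]
= D·(D·(B'·D'+D·B')+D)'   [idempotence]
= D·(D·B'+D)'   [distribution]
= D·D'   [absorption]
= 0   [complement]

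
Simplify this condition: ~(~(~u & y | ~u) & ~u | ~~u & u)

~(~(~u & y | ~u) & ~u | ~~u & u)
= ~(~~u & ~u | ~~u & u)   [absorption]
= ~~~u   [distribution]
= ~u   [double negation]

~u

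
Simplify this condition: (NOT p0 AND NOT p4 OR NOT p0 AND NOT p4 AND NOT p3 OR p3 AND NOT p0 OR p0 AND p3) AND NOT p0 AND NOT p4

(NOT p0 AND NOT p4 OR NOT p0 AND NOT p4 AND NOT p3 OR p3 AND NOT p0 OR p0 AND p3) AND NOT p0 AND NOT p4
= (NOT p0 AND NOT p4 OR p3 AND NOT p0 OR p0 AND p3) AND NOT p0 AND NOT p4   (absorption)
= (NOT p0 AND NOT p4 OR p3) AND NOT p0 AND NOT p4   (distribution)
= NOT p0 AND NOT p4   (absorption)

NOT p0 AND NOT p4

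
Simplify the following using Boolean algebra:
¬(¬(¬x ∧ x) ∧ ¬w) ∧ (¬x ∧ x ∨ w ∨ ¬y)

w

¬(¬(¬x ∧ x) ∧ ¬w) ∧ (¬x ∧ x ∨ w ∨ ¬y)
= (¬x ∧ x ∨ w) ∧ (¬x ∧ x ∨ w ∨ ¬y)   (De Morgan)
= ¬x ∧ x ∨ w   (absorption)
= w   (complement / identity)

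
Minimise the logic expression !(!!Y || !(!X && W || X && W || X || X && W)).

!(!!Y || !(!X && W || X && W || X || X && W))
= !(!!Y || !(!X && W || X && W || X))   — absorption
= !Y && (!X && W || X && W || X)   — De Morgan
= !Y && (W || X)   — distribution

!Y && (W || X)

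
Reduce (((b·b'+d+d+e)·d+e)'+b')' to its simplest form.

(((b·b'+d+d+e)·d+e)'+b')'
= (((d+d+e)·d+e)'+b')'   [complement / identity]
= ((d+d+e)·d+e)·b   [De Morgan]
= ((d+e)·d+e)·b   [idempotence]
= (d+e)·b   [absorption]

(d+e)·b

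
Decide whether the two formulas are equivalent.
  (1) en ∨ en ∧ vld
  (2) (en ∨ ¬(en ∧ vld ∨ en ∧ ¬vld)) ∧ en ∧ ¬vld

E1: en ∨ en ∧ vld
    = en   [absorption]
E2: (en ∨ ¬(en ∧ vld ∨ en ∧ ¬vld)) ∧ en ∧ ¬vld
    = (en ∨ ¬en) ∧ en ∧ ¬vld   [distribution]
    = en ∧ ¬vld   [complement / identity]
These differ: at en=1, vld=1, E1 = 1 but E2 = 0.

No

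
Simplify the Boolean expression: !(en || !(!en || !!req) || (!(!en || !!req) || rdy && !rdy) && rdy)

!(en || !(!en || !!req) || (!(!en || !!req) || rdy && !rdy) && rdy)
= !(en || !(!en || !!req) || !(!en || !!req) && rdy)   (complement / identity)
= !(en || !(!en || !!req))   (absorption)
= !(en || en && !req)   (De Morgan)
= !en   (absorption)

!en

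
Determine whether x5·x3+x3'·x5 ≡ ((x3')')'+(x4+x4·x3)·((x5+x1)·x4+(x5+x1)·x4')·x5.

No

E1: x5·x3+x3'·x5
    = x5   [distribution]
E2: ((x3')')'+(x4+x4·x3)·((x5+x1)·x4+(x5+x1)·x4')·x5
    = ((x3')')'+(x4+x4·x3)·(x5+x1)·x5   [distribution]
    = ((x3')')'+(x4+x4·x3)·x5   [absorption]
    = x3'+(x4+x4·x3)·x5   [double negation]
    = x3'+x4·x5   [absorption]
These differ: at x1=0, x3=0, x4=0, x5=0, E1 = 0 but E2 = 1.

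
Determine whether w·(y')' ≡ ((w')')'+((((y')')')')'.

No

E1: w·(y')'
    = w·y   [double negation]
E2: ((w')')'+((((y')')')')'
    = ((w')')'+((y')')'   [double negation]
    = ((w')')'+y'   [double negation]
    = w'+y'   [double negation]
These differ: at w=0, y=0, E1 = 0 but E2 = 1.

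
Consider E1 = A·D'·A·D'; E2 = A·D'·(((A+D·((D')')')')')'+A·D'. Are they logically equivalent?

Yes

E1: A·D'·A·D'
    = A·D'
E2: A·D'·(((A+D·((D')')')')')'+A·D'
    = A·D'·(((A+D·D')')')'+A·D'
    = A·D'·((A')')'+A·D'
    = A·D'·A'+A·D'
    = A·D'
Both reduce to A·D', so they are equivalent.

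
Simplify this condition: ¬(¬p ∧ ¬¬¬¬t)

¬(¬p ∧ ¬¬¬¬t)
= ¬(¬p ∧ ¬¬t)   [double negation]
= p ∨ ¬t   [De Morgan]

p ∨ ¬t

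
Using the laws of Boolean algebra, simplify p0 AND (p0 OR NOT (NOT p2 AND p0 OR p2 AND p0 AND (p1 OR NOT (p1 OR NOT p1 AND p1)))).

p0

p0 AND (p0 OR NOT (NOT p2 AND p0 OR p2 AND p0 AND (p1 OR NOT (p1 OR NOT p1 AND p1))))
= p0 AND (p0 OR NOT (NOT p2 AND p0 OR p2 AND p0 AND (p1 OR NOT p1)))
= p0 AND (p0 OR NOT (NOT p2 AND p0 OR p2 AND p0))
= p0 AND (p0 OR NOT p0)
= p0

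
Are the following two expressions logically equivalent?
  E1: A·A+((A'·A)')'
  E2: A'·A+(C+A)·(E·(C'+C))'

E1: A·A+((A'·A)')'
    = A·A+A'·A   (double negation)
    = A   (distribution)
E2: A'·A+(C+A)·(E·(C'+C))'
    = A'·A+(C+A)·E'   (complement / identity)
    = (C+A)·E'   (complement / identity)
These differ: at A=0, C=1, E=0, E1 = 0 but E2 = 1.

No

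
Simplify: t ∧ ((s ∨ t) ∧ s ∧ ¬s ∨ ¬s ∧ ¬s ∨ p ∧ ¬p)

t ∧ ((s ∨ t) ∧ s ∧ ¬s ∨ ¬s ∧ ¬s ∨ p ∧ ¬p)
= t ∧ (s ∧ ¬s ∨ ¬s ∧ ¬s ∨ p ∧ ¬p)
= t ∧ (¬s ∨ p ∧ ¬p)
= t ∧ ¬s

t ∧ ¬s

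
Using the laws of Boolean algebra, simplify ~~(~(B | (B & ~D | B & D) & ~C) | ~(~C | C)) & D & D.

~B & D

~~(~(B | (B & ~D | B & D) & ~C) | ~(~C | C)) & D & D
= ~~(~(B | B & ~C) | ~(~C | C)) & D & D   [distribution]
= ~((B | B & ~C) & (~C | C)) & D & D   [De Morgan]
= ~(B & (~C | C)) & D & D   [absorption]
= ~(B & (~C | C)) & D   [idempotence]
= ~B & D   [complement / identity]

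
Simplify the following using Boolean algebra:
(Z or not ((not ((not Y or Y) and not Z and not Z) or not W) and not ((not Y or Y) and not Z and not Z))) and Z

Z

(Z or not ((not ((not Y or Y) and not Z and not Z) or not W) and not ((not Y or Y) and not Z and not Z))) and Z
= (Z or not not ((not Y or Y) and not Z and not Z)) and Z   (absorption)
= (Z or not not ((not Y or Y) and not Z)) and Z   (idempotence)
= (Z or not not not Z) and Z   (complement / identity)
= (Z or not Z) and Z   (double negation)
= Z   (complement / identity)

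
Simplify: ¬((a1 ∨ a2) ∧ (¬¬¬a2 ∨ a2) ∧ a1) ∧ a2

¬((a1 ∨ a2) ∧ (¬¬¬a2 ∨ a2) ∧ a1) ∧ a2
= ¬((a1 ∨ a2) ∧ (¬a2 ∨ a2) ∧ a1) ∧ a2   (double negation)
= ¬((a1 ∨ a2) ∧ a1) ∧ a2   (complement / identity)
= ¬a1 ∧ a2   (absorption)

¬a1 ∧ a2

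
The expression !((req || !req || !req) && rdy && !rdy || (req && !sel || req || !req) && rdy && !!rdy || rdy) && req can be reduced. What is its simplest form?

!((req || !req || !req) && rdy && !rdy || (req && !sel || req || !req) && rdy && !!rdy || rdy) && req
= !((req || !req || !req) && rdy && !rdy || (req || !req) && rdy && !!rdy || rdy) && req   [absorption]
= !((req || !req) && rdy && !rdy || (req || !req) && rdy && !!rdy || rdy) && req   [idempotence]
= !((req || !req) && rdy && !rdy || (req || !req) && rdy && rdy || rdy) && req   [double negation]
= !((req || !req) && rdy || rdy) && req   [distribution]
= !(rdy || rdy) && req   [complement / identity]
= !rdy && req   [idempotence]

!rdy && req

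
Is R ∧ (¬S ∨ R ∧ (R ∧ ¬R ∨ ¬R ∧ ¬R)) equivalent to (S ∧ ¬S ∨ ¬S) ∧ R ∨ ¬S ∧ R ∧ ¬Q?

Yes

E1: R ∧ (¬S ∨ R ∧ (R ∧ ¬R ∨ ¬R ∧ ¬R))
    = R ∧ (¬S ∨ R ∧ ¬R)   — distribution
    = R ∧ ¬S   — complement / identity
E2: (S ∧ ¬S ∨ ¬S) ∧ R ∨ ¬S ∧ R ∧ ¬Q
    = ¬S ∧ R ∨ ¬S ∧ R ∧ ¬Q   — complement / identity
    = (R ∨ R ∧ ¬Q) ∧ ¬S   — distribution
    = R ∧ ¬S   — absorption
Both reduce to R ∧ ¬S, so they are equivalent.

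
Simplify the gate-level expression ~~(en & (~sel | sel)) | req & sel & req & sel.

en | req & sel

~~(en & (~sel | sel)) | req & sel & req & sel
= en & (~sel | sel) | req & sel & req & sel   (double negation)
= en & (~sel | sel) | req & sel   (idempotence)
= en | req & sel   (complement / identity)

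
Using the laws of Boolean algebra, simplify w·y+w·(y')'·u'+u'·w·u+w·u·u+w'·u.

w·y+u

w·y+w·(y')'·u'+u'·w·u+w·u·u+w'·u
= w·y+w·(y')'·u'+w·u+w'·u   — distribution
= w·y+w·y·u'+w·u+w'·u   — double negation
= w·y+w·y·u'+u   — distribution
= w·y+u   — absorption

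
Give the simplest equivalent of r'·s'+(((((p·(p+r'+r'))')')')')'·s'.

r'·s'+(((((p·(p+r'+r'))')')')')'·s'
= r'·s'+(((p·(p+r'+r'))')')'·s'   (double negation)
= r'·s'+(p·(p+r'+r'))'·s'   (double negation)
= r'·s'+(p·(p+r'))'·s'   (idempotence)
= r'·s'+p'·s'   (absorption)
= s'·(r'+p')   (distribution)

s'·(r'+p')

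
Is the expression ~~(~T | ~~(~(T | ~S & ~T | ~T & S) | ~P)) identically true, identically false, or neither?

neither

~~(~T | ~~(~(T | ~S & ~T | ~T & S) | ~P))
= ~~(~T | ~~(~(T | ~T) | ~P))   (distribution)
= ~~(~T | ~((T | ~T) & P))   (De Morgan)
= ~T | ~((T | ~T) & P)   (double negation)
= ~T | ~P   (complement / identity)
This depends on P, T, so it is not a constant.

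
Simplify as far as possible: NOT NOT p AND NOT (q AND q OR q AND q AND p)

p AND NOT q

NOT NOT p AND NOT (q AND q OR q AND q AND p)
= NOT NOT p AND NOT (q AND q)
= NOT NOT p AND NOT q
= p AND NOT q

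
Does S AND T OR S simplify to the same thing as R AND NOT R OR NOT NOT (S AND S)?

E1: S AND T OR S
    = S   — absorption
E2: R AND NOT R OR NOT NOT (S AND S)
    = R AND NOT R OR S AND S   — double negation
    = S AND S   — complement / identity
    = S   — idempotence
Both reduce to S, so they are equivalent.

Yes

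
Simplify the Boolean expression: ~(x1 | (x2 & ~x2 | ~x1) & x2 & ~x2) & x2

~x1 & x2

~(x1 | (x2 & ~x2 | ~x1) & x2 & ~x2) & x2
= ~(x1 | x2 & ~x2) & x2   [absorption]
= ~x1 & x2   [complement / identity]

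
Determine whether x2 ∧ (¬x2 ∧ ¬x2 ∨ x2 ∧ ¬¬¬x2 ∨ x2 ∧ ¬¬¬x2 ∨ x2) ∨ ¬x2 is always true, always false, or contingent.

always true

x2 ∧ (¬x2 ∧ ¬x2 ∨ x2 ∧ ¬¬¬x2 ∨ x2 ∧ ¬¬¬x2 ∨ x2) ∨ ¬x2
= x2 ∧ (¬x2 ∧ ¬x2 ∨ x2 ∧ ¬¬¬x2 ∨ x2) ∨ ¬x2   [idempotence]
= x2 ∧ (¬x2 ∧ ¬x2 ∨ x2 ∧ ¬x2 ∨ x2) ∨ ¬x2   [double negation]
= x2 ∧ (¬x2 ∨ x2) ∨ ¬x2   [distribution]
= x2 ∨ ¬x2   [complement / identity]
= True   [complement]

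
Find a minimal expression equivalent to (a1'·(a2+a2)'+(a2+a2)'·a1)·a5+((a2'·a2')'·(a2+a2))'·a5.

a2'·a5

(a1'·(a2+a2)'+(a2+a2)'·a1)·a5+((a2'·a2')'·(a2+a2))'·a5
= (a1'·(a2+a2)'+(a2+a2)'·a1)·a5+((a2+a2)·(a2+a2))'·a5   [De Morgan]
= (a1'·(a2+a2)'+(a2+a2)'·a1)·a5+(a2+a2)'·a5   [idempotence]
= (a2+a2)'·a5+(a2+a2)'·a5   [distribution]
= (a2+a2)'·a5   [idempotence]
= a2'·a5   [idempotence]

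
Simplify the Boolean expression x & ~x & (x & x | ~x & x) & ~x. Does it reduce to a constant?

0

x & ~x & (x & x | ~x & x) & ~x
= x & ~x & x & ~x   — distribution
= x & ~x   — idempotence
= 0   — complement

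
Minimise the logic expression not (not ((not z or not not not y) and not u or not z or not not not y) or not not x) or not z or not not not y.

not z or not y

not (not ((not z or not not not y) and not u or not z or not not not y) or not not x) or not z or not not not y
= not (not (not z or not not not y) or not not x) or not z or not not not y
= (not z or not not not y) and not x or not z or not not not y
= not z or not not not y
= not z or not y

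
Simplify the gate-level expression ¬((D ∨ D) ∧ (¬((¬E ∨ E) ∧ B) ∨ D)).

¬((D ∨ D) ∧ (¬((¬E ∨ E) ∧ B) ∨ D))
= ¬((D ∨ D) ∧ (¬B ∨ D))   [complement / identity]
= ¬(D ∧ ¬B ∨ D)   [distribution]
= ¬D   [absorption]

¬D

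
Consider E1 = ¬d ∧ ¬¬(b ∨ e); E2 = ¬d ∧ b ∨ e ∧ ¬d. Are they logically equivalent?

E1: ¬d ∧ ¬¬(b ∨ e)
    = ¬d ∧ (b ∨ e)   — double negation
E2: ¬d ∧ b ∨ e ∧ ¬d
    = ¬d ∧ (b ∨ e)   — distribution
Both reduce to ¬d ∧ (b ∨ e), so they are equivalent.

Yes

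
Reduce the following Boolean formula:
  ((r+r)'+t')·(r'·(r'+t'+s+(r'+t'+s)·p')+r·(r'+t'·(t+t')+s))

((r+r)'+t')·(r'·(r'+t'+s+(r'+t'+s)·p')+r·(r'+t'·(t+t')+s))
= ((r+r)'+t')·(r'·(r'+t'+s+(r'+t'+s)·p')+r·(r'+t'+s))   — complement / identity
= (r'+t')·(r'·(r'+t'+s+(r'+t'+s)·p')+r·(r'+t'+s))   — idempotence
= (r'+t')·(r'·(r'+t'+s)+r·(r'+t'+s))   — absorption
= (r'+t')·(r'+t'+s)   — distribution
= r'+t'   — absorption

r'+t'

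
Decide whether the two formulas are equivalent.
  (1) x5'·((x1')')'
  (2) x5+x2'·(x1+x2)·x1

E1: x5'·((x1')')'
    = x5'·x1'
E2: x5+x2'·(x1+x2)·x1
    = x5+x2'·x1
These differ: at x1=1, x2=0, x5=1, E1 = 0 but E2 = 1.

No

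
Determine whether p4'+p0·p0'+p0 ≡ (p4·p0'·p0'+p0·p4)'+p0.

Yes

E1: p4'+p0·p0'+p0
    = p4'+p0   — complement / identity
E2: (p4·p0'·p0'+p0·p4)'+p0
    = (p4·p0'+p0·p4)'+p0   — idempotence
    = p4'+p0   — distribution
Both reduce to p4'+p0, so they are equivalent.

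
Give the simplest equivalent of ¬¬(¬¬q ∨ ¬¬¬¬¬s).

q ∨ ¬s

¬¬(¬¬q ∨ ¬¬¬¬¬s)
= ¬(¬q ∧ ¬¬¬¬s)   — De Morgan
= q ∨ ¬¬¬s   — De Morgan
= q ∨ ¬s   — double negation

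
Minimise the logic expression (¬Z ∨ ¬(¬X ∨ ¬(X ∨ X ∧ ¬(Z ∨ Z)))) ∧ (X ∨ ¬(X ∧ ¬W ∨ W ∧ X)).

¬Z ∨ X

(¬Z ∨ ¬(¬X ∨ ¬(X ∨ X ∧ ¬(Z ∨ Z)))) ∧ (X ∨ ¬(X ∧ ¬W ∨ W ∧ X))
= (¬Z ∨ ¬(¬X ∨ ¬(X ∨ X ∧ ¬(Z ∨ Z)))) ∧ (X ∨ ¬X)   [distribution]
= (¬Z ∨ ¬(¬X ∨ ¬(X ∨ X ∧ ¬Z))) ∧ (X ∨ ¬X)   [idempotence]
= (¬Z ∨ ¬(¬X ∨ ¬X)) ∧ (X ∨ ¬X)   [absorption]
= ¬Z ∨ ¬(¬X ∨ ¬X)   [complement / identity]
= ¬Z ∨ X ∧ X   [De Morgan]
= ¬Z ∨ X   [idempotence]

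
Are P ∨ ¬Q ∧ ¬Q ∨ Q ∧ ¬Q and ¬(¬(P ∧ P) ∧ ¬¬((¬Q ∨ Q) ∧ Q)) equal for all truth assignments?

Yes

E1: P ∨ ¬Q ∧ ¬Q ∨ Q ∧ ¬Q
    = P ∨ ¬Q   — distribution
E2: ¬(¬(P ∧ P) ∧ ¬¬((¬Q ∨ Q) ∧ Q))
    = ¬(¬P ∧ ¬¬((¬Q ∨ Q) ∧ Q))   — idempotence
    = P ∨ ¬((¬Q ∨ Q) ∧ Q)   — De Morgan
    = P ∨ ¬Q   — complement / identity
Both reduce to P ∨ ¬Q, so they are equivalent.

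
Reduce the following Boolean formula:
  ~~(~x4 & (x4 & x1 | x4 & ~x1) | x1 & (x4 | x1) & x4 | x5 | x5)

x1 & x4 | x5

~~(~x4 & (x4 & x1 | x4 & ~x1) | x1 & (x4 | x1) & x4 | x5 | x5)
= ~~(~x4 & (x4 & x1 | x4 & ~x1) | x1 & x4 | x5 | x5)   — absorption
= ~~(~x4 & (x4 & x1 | x4 & ~x1) | x1 & x4 | x5)   — idempotence
= ~x4 & (x4 & x1 | x4 & ~x1) | x1 & x4 | x5   — double negation
= ~x4 & x4 | x1 & x4 | x5   — distribution
= x1 & x4 | x5   — complement / identity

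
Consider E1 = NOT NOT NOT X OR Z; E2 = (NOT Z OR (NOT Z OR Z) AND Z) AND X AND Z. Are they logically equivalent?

E1: NOT NOT NOT X OR Z
    = NOT X OR Z   (double negation)
E2: (NOT Z OR (NOT Z OR Z) AND Z) AND X AND Z
    = (NOT Z OR Z) AND X AND Z   (complement / identity)
    = X AND Z   (complement / identity)
These differ: at X=0, Z=0, E1 = 1 but E2 = 0.

No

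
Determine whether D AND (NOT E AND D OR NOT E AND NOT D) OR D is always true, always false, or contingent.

contingent

D AND (NOT E AND D OR NOT E AND NOT D) OR D
= D AND NOT E OR D
= D
This depends on D, so it is not a constant.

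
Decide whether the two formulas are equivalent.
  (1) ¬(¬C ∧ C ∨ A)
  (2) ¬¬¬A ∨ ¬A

Yes

E1: ¬(¬C ∧ C ∨ A)
    = ¬A
E2: ¬¬¬A ∨ ¬A
    = ¬A ∨ ¬A
    = ¬A
Both reduce to ¬A, so they are equivalent.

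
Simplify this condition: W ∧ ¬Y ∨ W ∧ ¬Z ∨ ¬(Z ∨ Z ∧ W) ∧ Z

W ∧ ¬Y ∨ W ∧ ¬Z ∨ ¬(Z ∨ Z ∧ W) ∧ Z
= W ∧ (¬Y ∨ ¬Z) ∨ ¬(Z ∨ Z ∧ W) ∧ Z   — distribution
= W ∧ (¬Y ∨ ¬Z) ∨ ¬Z ∧ Z   — absorption
= W ∧ (¬Y ∨ ¬Z)   — complement / identity

W ∧ (¬Y ∨ ¬Z)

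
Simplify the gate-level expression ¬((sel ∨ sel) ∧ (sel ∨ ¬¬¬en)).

¬((sel ∨ sel) ∧ (sel ∨ ¬¬¬en))
= ¬(sel ∧ ¬¬¬en ∨ sel)   — distribution
= ¬(sel ∧ ¬en ∨ sel)   — double negation
= ¬sel   — absorption

¬sel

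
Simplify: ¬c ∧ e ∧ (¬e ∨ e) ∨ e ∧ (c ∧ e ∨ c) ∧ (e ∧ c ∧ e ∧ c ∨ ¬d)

¬c ∧ e ∧ (¬e ∨ e) ∨ e ∧ (c ∧ e ∨ c) ∧ (e ∧ c ∧ e ∧ c ∨ ¬d)
= ¬c ∧ e ∧ (¬e ∨ e) ∨ e ∧ c ∧ (e ∧ c ∧ e ∧ c ∨ ¬d)
= ¬c ∧ e ∧ (¬e ∨ e) ∨ e ∧ c ∧ (e ∧ c ∨ ¬d)
= ¬c ∧ e ∧ (¬e ∨ e) ∨ e ∧ c
= ¬c ∧ e ∨ e ∧ c
= e

e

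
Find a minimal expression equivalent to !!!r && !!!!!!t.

!!!r && !!!!!!t
= !!!r && !!!!t
= !r && !!!!t
= !r && !!t
= !r && t

!r && t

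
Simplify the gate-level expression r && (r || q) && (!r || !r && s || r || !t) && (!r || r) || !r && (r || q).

r && (r || q) && (!r || !r && s || r || !t) && (!r || r) || !r && (r || q)
= r && (r || q) && (!r || r || !t) && (!r || r) || !r && (r || q)   — absorption
= r && (r || q) && (!r || r) || !r && (r || q)   — absorption
= r && (r || q) || !r && (r || q)   — complement / identity
= r || q   — distribution

r || q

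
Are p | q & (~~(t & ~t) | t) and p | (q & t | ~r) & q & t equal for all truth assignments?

E1: p | q & (~~(t & ~t) | t)
    = p | q & (t & ~t | t)   (double negation)
    = p | q & t   (complement / identity)
E2: p | (q & t | ~r) & q & t
    = p | q & t   (absorption)
Both reduce to p | q & t, so they are equivalent.

Yes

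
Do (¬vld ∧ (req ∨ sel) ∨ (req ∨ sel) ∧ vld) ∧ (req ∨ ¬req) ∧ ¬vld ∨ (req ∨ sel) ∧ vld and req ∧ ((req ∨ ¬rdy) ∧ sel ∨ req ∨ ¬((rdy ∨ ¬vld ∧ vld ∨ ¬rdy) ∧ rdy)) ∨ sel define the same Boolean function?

Yes

E1: (¬vld ∧ (req ∨ sel) ∨ (req ∨ sel) ∧ vld) ∧ (req ∨ ¬req) ∧ ¬vld ∨ (req ∨ sel) ∧ vld
    = (¬vld ∧ (req ∨ sel) ∨ (req ∨ sel) ∧ vld) ∧ ¬vld ∨ (req ∨ sel) ∧ vld   [complement / identity]
    = (req ∨ sel) ∧ ¬vld ∨ (req ∨ sel) ∧ vld   [distribution]
    = req ∨ sel   [distribution]
E2: req ∧ ((req ∨ ¬rdy) ∧ sel ∨ req ∨ ¬((rdy ∨ ¬vld ∧ vld ∨ ¬rdy) ∧ rdy)) ∨ sel
    = req ∧ ((req ∨ ¬rdy) ∧ sel ∨ req ∨ ¬((rdy ∨ ¬rdy) ∧ rdy)) ∨ sel   [complement / identity]
    = req ∧ ((req ∨ ¬rdy) ∧ sel ∨ req ∨ ¬rdy) ∨ sel   [complement / identity]
    = req ∧ (req ∨ ¬rdy) ∨ sel   [absorption]
    = req ∨ sel   [absorption]
Both reduce to req ∨ sel, so they are equivalent.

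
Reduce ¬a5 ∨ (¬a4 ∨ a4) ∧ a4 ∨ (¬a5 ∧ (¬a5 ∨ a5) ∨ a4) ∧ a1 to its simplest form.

¬a5 ∨ a4

¬a5 ∨ (¬a4 ∨ a4) ∧ a4 ∨ (¬a5 ∧ (¬a5 ∨ a5) ∨ a4) ∧ a1
= ¬a5 ∨ a4 ∨ (¬a5 ∧ (¬a5 ∨ a5) ∨ a4) ∧ a1   — complement / identity
= ¬a5 ∨ a4 ∨ (¬a5 ∨ a4) ∧ a1   — complement / identity
= ¬a5 ∨ a4   — absorption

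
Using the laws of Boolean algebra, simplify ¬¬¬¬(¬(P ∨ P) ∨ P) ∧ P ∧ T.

¬¬¬¬(¬(P ∨ P) ∨ P) ∧ P ∧ T
= ¬¬(¬(P ∨ P) ∨ P) ∧ P ∧ T   [double negation]
= ¬¬(¬P ∨ P) ∧ P ∧ T   [idempotence]
= (¬P ∨ P) ∧ P ∧ T   [double negation]
= P ∧ T   [complement / identity]

P ∧ T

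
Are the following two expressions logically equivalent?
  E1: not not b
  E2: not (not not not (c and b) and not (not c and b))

E1: not not b
    = b
E2: not (not not not (c and b) and not (not c and b))
    = not (not (c and b) and not (not c and b))
    = c and b or not c and b
    = b
Both reduce to b, so they are equivalent.

Yes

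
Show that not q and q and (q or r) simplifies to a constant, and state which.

not q and q and (q or r)
= not q and q   [absorption]
= False   [complement]

False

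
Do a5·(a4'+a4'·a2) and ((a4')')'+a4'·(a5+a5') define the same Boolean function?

No

E1: a5·(a4'+a4'·a2)
    = a5·a4'   (absorption)
E2: ((a4')')'+a4'·(a5+a5')
    = ((a4')')'+a4'   (complement / identity)
    = a4'+a4'   (double negation)
    = a4'   (idempotence)
These differ: at a2=0, a4=0, a5=0, E1 = 0 but E2 = 1.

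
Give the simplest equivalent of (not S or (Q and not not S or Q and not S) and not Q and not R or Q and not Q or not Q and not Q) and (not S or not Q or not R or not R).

(not S or (Q and not not S or Q and not S) and not Q and not R or Q and not Q or not Q and not Q) and (not S or not Q or not R or not R)
= (not S or (Q and S or Q and not S) and not Q and not R or Q and not Q or not Q and not Q) and (not S or not Q or not R or not R)   (double negation)
= (not S or Q and not Q and not R or Q and not Q or not Q and not Q) and (not S or not Q or not R or not R)   (distribution)
= (not S or Q and not Q or not Q and not Q) and (not S or not Q or not R or not R)   (absorption)
= (not S or not Q) and (not S or not Q or not R or not R)   (distribution)
= (not S or not Q) and (not S or not Q or not R)   (idempotence)
= not S or not Q   (absorption)

not S or not Q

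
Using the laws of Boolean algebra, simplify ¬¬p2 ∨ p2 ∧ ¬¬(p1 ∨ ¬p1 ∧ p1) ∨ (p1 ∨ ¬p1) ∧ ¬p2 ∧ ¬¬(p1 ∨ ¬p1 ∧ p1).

¬¬p2 ∨ p2 ∧ ¬¬(p1 ∨ ¬p1 ∧ p1) ∨ (p1 ∨ ¬p1) ∧ ¬p2 ∧ ¬¬(p1 ∨ ¬p1 ∧ p1)
= ¬¬p2 ∨ p2 ∧ ¬¬(p1 ∨ ¬p1 ∧ p1) ∨ ¬p2 ∧ ¬¬(p1 ∨ ¬p1 ∧ p1)
= p2 ∨ p2 ∧ ¬¬(p1 ∨ ¬p1 ∧ p1) ∨ ¬p2 ∧ ¬¬(p1 ∨ ¬p1 ∧ p1)
= p2 ∨ ¬¬(p1 ∨ ¬p1 ∧ p1)
= p2 ∨ p1 ∨ ¬p1 ∧ p1
= p2 ∨ p1

p2 ∨ p1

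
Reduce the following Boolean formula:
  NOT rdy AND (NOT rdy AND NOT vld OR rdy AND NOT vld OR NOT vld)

NOT rdy AND NOT vld

NOT rdy AND (NOT rdy AND NOT vld OR rdy AND NOT vld OR NOT vld)
= NOT rdy AND (NOT vld OR NOT vld)
= NOT rdy AND NOT vld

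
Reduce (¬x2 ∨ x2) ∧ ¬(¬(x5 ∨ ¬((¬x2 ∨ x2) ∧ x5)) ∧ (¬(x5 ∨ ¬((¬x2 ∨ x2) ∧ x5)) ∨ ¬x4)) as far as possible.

True

(¬x2 ∨ x2) ∧ ¬(¬(x5 ∨ ¬((¬x2 ∨ x2) ∧ x5)) ∧ (¬(x5 ∨ ¬((¬x2 ∨ x2) ∧ x5)) ∨ ¬x4))
= (¬x2 ∨ x2) ∧ ¬¬(x5 ∨ ¬((¬x2 ∨ x2) ∧ x5))   — absorption
= (¬x2 ∨ x2) ∧ (x5 ∨ ¬((¬x2 ∨ x2) ∧ x5))   — double negation
= (¬x2 ∨ x2) ∧ (x5 ∨ ¬x5)   — complement / identity
= x5 ∨ ¬x5   — complement / identity
= True   — complement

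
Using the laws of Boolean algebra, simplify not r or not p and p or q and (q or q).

not r or q

not r or not p and p or q and (q or q)
= not r or q and (q or q)   — complement / identity
= not r or q and q   — idempotence
= not r or q   — idempotence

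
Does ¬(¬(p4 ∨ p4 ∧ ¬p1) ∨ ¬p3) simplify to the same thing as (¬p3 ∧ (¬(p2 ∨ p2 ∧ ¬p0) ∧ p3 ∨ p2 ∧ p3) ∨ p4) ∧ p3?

Yes

E1: ¬(¬(p4 ∨ p4 ∧ ¬p1) ∨ ¬p3)
    = ¬(¬p4 ∨ ¬p3)   [absorption]
    = p4 ∧ p3   [De Morgan]
E2: (¬p3 ∧ (¬(p2 ∨ p2 ∧ ¬p0) ∧ p3 ∨ p2 ∧ p3) ∨ p4) ∧ p3
    = (¬p3 ∧ (¬p2 ∧ p3 ∨ p2 ∧ p3) ∨ p4) ∧ p3   [absorption]
    = (¬p3 ∧ p3 ∨ p4) ∧ p3   [distribution]
    = p4 ∧ p3   [complement / identity]
Both reduce to p4 ∧ p3, so they are equivalent.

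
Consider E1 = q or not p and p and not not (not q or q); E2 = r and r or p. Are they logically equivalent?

E1: q or not p and p and not not (not q or q)
    = q or not p and p and (not q or q)   [double negation]
    = q or not p and p   [complement / identity]
    = q   [complement / identity]
E2: r and r or p
    = r or p   [idempotence]
These differ: at p=1, q=0, r=0, E1 = 0 but E2 = 1.

No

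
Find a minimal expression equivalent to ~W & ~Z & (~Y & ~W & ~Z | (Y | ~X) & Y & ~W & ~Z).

~W & ~Z

~W & ~Z & (~Y & ~W & ~Z | (Y | ~X) & Y & ~W & ~Z)
= ~W & ~Z & (~Y & ~W & ~Z | Y & ~W & ~Z)   — absorption
= ~W & ~Z & ~W & ~Z   — distribution
= ~W & ~Z   — idempotence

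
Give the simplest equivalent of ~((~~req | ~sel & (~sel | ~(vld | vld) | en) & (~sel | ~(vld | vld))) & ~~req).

~req

~((~~req | ~sel & (~sel | ~(vld | vld) | en) & (~sel | ~(vld | vld))) & ~~req)
= ~((~~req | ~sel & (~sel | ~(vld | vld))) & ~~req)
= ~((~~req | ~sel & (~sel | ~vld)) & ~~req)
= ~((~~req | ~sel) & ~~req)
= ~~~req
= ~req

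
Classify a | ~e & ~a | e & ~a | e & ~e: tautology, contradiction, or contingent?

a | ~e & ~a | e & ~a | e & ~e
= a | ~a | e & ~e   [distribution]
= a | ~a   [complement / identity]
= 1   [complement]

tautology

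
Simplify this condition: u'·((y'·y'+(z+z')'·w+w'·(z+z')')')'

u'·((y'·y'+(z+z')'·w+w'·(z+z')')')'
= u'·((y'·y'+(z+z')')')'   [distribution]
= u'·((y'+(z+z')')')'   [idempotence]
= u'·(y·(z+z'))'   [De Morgan]
= u'·y'   [complement / identity]

u'·y'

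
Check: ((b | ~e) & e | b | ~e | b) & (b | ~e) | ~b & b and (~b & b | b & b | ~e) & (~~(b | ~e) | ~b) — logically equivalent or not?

E1: ((b | ~e) & e | b | ~e | b) & (b | ~e) | ~b & b
    = (b | ~e | b) & (b | ~e) | ~b & b   — absorption
    = b | ~e | ~b & b   — absorption
    = b | ~e   — complement / identity
E2: (~b & b | b & b | ~e) & (~~(b | ~e) | ~b)
    = (b | ~e) & (~~(b | ~e) | ~b)   — distribution
    = (b | ~e) & (b | ~e | ~b)   — double negation
    = b | ~e   — absorption
Both reduce to b | ~e, so they are equivalent.

Yes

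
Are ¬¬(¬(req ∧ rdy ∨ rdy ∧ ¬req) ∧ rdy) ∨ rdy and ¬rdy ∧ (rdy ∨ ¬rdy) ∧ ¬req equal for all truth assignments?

No

E1: ¬¬(¬(req ∧ rdy ∨ rdy ∧ ¬req) ∧ rdy) ∨ rdy
    = ¬¬(¬rdy ∧ rdy) ∨ rdy   (distribution)
    = ¬rdy ∧ rdy ∨ rdy   (double negation)
    = rdy   (complement / identity)
E2: ¬rdy ∧ (rdy ∨ ¬rdy) ∧ ¬req
    = ¬rdy ∧ ¬req   (complement / identity)
These differ: at rdy=1, req=0, E1 = 1 but E2 = 0.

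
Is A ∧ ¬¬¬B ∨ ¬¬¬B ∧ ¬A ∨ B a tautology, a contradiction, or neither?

A ∧ ¬¬¬B ∨ ¬¬¬B ∧ ¬A ∨ B
= ¬¬¬B ∨ B   — distribution
= ¬B ∨ B   — double negation
= True   — complement

tautology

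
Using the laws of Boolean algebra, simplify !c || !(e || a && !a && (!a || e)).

!c || !(e || a && !a && (!a || e))
= !c || !(e || a && !a)
= !c || !e

!c || !e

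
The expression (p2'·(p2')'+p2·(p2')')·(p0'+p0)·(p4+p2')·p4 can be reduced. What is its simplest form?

p2·p4

(p2'·(p2')'+p2·(p2')')·(p0'+p0)·(p4+p2')·p4
= (p2'·(p2')'+p2·(p2')')·(p0'+p0)·p4
= (p2'·(p2')'+p2·(p2')')·p4
= (p2')'·p4
= p2·p4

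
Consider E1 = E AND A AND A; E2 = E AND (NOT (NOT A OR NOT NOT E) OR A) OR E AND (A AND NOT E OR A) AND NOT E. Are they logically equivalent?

Yes

E1: E AND A AND A
    = E AND A   — idempotence
E2: E AND (NOT (NOT A OR NOT NOT E) OR A) OR E AND (A AND NOT E OR A) AND NOT E
    = E AND (A AND NOT E OR A) OR E AND (A AND NOT E OR A) AND NOT E   — De Morgan
    = E AND (A AND NOT E OR A)   — absorption
    = E AND A   — absorption
Both reduce to E AND A, so they are equivalent.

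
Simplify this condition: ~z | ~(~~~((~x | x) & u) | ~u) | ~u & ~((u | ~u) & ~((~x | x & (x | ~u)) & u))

~z | ~(~~~((~x | x) & u) | ~u) | ~u & ~((u | ~u) & ~((~x | x & (x | ~u)) & u))
= ~z | ~(~~~((~x | x) & u) | ~u) | ~u & ~((u | ~u) & ~((~x | x) & u))   (absorption)
= ~z | ~~((~x | x) & u) & u | ~u & ~((u | ~u) & ~((~x | x) & u))   (De Morgan)
= ~z | ~~((~x | x) & u) & u | ~u & ~~((~x | x) & u)   (complement / identity)
= ~z | ~~((~x | x) & u)   (distribution)
= ~z | ~~u   (complement / identity)
= ~z | u   (double negation)

~z | u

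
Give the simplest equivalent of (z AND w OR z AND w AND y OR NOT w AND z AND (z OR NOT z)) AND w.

(z AND w OR z AND w AND y OR NOT w AND z AND (z OR NOT z)) AND w
= (z AND w OR NOT w AND z AND (z OR NOT z)) AND w   — absorption
= (z AND w OR NOT w AND z) AND w   — complement / identity
= z AND w   — distribution

z AND w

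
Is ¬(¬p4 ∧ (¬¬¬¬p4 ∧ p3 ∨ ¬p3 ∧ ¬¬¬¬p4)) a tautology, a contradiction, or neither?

tautology

¬(¬p4 ∧ (¬¬¬¬p4 ∧ p3 ∨ ¬p3 ∧ ¬¬¬¬p4))
= ¬(¬p4 ∧ ¬¬¬¬p4)   — distribution
= p4 ∨ ¬¬¬p4   — De Morgan
= p4 ∨ ¬p4   — double negation
= True   — complement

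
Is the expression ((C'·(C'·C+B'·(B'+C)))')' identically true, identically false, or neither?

((C'·(C'·C+B'·(B'+C)))')'
= ((C'·B'·(B'+C))')'   [complement / identity]
= ((C'·B')')'   [absorption]
= C'·B'   [double negation]
This depends on B, C, so it is not a constant.

neither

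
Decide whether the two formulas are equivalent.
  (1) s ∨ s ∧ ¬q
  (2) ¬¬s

Yes

E1: s ∨ s ∧ ¬q
    = s   (absorption)
E2: ¬¬s
    = s   (double negation)
Both reduce to s, so they are equivalent.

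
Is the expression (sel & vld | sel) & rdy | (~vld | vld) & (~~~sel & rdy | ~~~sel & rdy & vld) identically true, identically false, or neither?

neither

(sel & vld | sel) & rdy | (~vld | vld) & (~~~sel & rdy | ~~~sel & rdy & vld)
= (sel & vld | sel) & rdy | ~~~sel & rdy | ~~~sel & rdy & vld   (complement / identity)
= sel & rdy | ~~~sel & rdy | ~~~sel & rdy & vld   (absorption)
= sel & rdy | ~~~sel & rdy   (absorption)
= sel & rdy | ~sel & rdy   (double negation)
= rdy   (distribution)
This depends on rdy, so it is not a constant.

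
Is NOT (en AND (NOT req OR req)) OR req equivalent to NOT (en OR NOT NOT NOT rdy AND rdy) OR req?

E1: NOT (en AND (NOT req OR req)) OR req
    = NOT en OR req   — complement / identity
E2: NOT (en OR NOT NOT NOT rdy AND rdy) OR req
    = NOT (en OR NOT rdy AND rdy) OR req   — double negation
    = NOT en OR req   — complement / identity
Both reduce to NOT en OR req, so they are equivalent.

Yes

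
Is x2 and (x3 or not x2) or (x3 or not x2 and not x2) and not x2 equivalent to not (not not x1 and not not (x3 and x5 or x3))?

No

E1: x2 and (x3 or not x2) or (x3 or not x2 and not x2) and not x2
    = x2 and (x3 or not x2) or (x3 or not x2) and not x2   (idempotence)
    = x3 or not x2   (distribution)
E2: not (not not x1 and not not (x3 and x5 or x3))
    = not (not not x1 and not not x3)   (absorption)
    = not x1 or not x3   (De Morgan)
These differ: at x1=0, x2=1, x3=0, x5=1, E1 = 0 but E2 = 1.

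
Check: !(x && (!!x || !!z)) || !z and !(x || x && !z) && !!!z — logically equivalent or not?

No

E1: !(x && (!!x || !!z)) || !z
    = !(x && (x || !!z)) || !z
    = !(x && (x || z)) || !z
    = !x || !z
E2: !(x || x && !z) && !!!z
    = !(x || x && !z) && !z
    = !x && !z
These differ: at x=1, z=0, E1 = 1 but E2 = 0.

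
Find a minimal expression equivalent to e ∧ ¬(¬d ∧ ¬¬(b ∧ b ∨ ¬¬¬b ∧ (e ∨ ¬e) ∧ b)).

e ∧ ¬(¬d ∧ ¬¬(b ∧ b ∨ ¬¬¬b ∧ (e ∨ ¬e) ∧ b))
= e ∧ ¬(¬d ∧ ¬¬(b ∧ b ∨ ¬¬¬b ∧ b))   (complement / identity)
= e ∧ ¬(¬d ∧ ¬¬(b ∧ b ∨ ¬b ∧ b))   (double negation)
= e ∧ ¬(¬d ∧ ¬¬b)   (distribution)
= e ∧ (d ∨ ¬b)   (De Morgan)

e ∧ (d ∨ ¬b)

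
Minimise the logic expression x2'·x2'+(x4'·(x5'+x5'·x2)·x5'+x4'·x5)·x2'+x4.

x2'+x4

x2'·x2'+(x4'·(x5'+x5'·x2)·x5'+x4'·x5)·x2'+x4
= x2'·x2'+(x4'·x5'·x5'+x4'·x5)·x2'+x4   (absorption)
= x2'·x2'+(x4'·x5'+x4'·x5)·x2'+x4   (idempotence)
= (x2'+x4'·x5'+x4'·x5)·x2'+x4   (distribution)
= (x2'+x4')·x2'+x4   (distribution)
= x2'+x4   (absorption)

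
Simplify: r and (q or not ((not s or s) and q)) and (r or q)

r

r and (q or not ((not s or s) and q)) and (r or q)
= r and (q or not q) and (r or q)
= r and (r or q)
= r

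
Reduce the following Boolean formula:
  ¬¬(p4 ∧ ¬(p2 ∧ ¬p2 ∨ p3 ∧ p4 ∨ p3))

¬¬(p4 ∧ ¬(p2 ∧ ¬p2 ∨ p3 ∧ p4 ∨ p3))
= ¬¬(p4 ∧ ¬(p3 ∧ p4 ∨ p3))   — complement / identity
= p4 ∧ ¬(p3 ∧ p4 ∨ p3)   — double negation
= p4 ∧ ¬p3   — absorption

p4 ∧ ¬p3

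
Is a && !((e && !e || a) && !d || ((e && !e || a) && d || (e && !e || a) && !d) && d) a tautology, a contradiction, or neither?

a && !((e && !e || a) && !d || ((e && !e || a) && d || (e && !e || a) && !d) && d)
= a && !((e && !e || a) && !d || (e && !e || a) && d)   [distribution]
= a && !(e && !e || a)   [distribution]
= a && !a   [complement / identity]
= false   [complement]

contradiction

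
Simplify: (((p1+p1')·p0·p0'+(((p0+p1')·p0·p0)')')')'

(((p1+p1')·p0·p0'+(((p0+p1')·p0·p0)')')')'
= (((p1+p1')·p0·p0'+(p0+p1')·p0·p0)')'
= (p1+p1')·p0·p0'+(p0+p1')·p0·p0
= p0·p0'+(p0+p1')·p0·p0
= p0·p0'+p0·p0
= p0

p0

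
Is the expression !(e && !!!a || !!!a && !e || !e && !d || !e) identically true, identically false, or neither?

neither

!(e && !!!a || !!!a && !e || !e && !d || !e)
= !(!!!a || !e && !d || !e)   — distribution
= !(!!!a || !e)   — absorption
= !!a && e   — De Morgan
= a && e   — double negation
This depends on a, e, so it is not a constant.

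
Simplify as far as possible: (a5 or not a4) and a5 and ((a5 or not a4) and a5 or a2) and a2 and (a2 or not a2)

a5 and a2

(a5 or not a4) and a5 and ((a5 or not a4) and a5 or a2) and a2 and (a2 or not a2)
= (a5 or not a4) and a5 and a2 and (a2 or not a2)
= (a5 or not a4) and a5 and a2
= a5 and a2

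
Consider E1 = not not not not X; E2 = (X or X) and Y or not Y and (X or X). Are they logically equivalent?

E1: not not not not X
    = not not X   — double negation
    = X   — double negation
E2: (X or X) and Y or not Y and (X or X)
    = X or X   — distribution
    = X   — idempotence
Both reduce to X, so they are equivalent.

Yes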